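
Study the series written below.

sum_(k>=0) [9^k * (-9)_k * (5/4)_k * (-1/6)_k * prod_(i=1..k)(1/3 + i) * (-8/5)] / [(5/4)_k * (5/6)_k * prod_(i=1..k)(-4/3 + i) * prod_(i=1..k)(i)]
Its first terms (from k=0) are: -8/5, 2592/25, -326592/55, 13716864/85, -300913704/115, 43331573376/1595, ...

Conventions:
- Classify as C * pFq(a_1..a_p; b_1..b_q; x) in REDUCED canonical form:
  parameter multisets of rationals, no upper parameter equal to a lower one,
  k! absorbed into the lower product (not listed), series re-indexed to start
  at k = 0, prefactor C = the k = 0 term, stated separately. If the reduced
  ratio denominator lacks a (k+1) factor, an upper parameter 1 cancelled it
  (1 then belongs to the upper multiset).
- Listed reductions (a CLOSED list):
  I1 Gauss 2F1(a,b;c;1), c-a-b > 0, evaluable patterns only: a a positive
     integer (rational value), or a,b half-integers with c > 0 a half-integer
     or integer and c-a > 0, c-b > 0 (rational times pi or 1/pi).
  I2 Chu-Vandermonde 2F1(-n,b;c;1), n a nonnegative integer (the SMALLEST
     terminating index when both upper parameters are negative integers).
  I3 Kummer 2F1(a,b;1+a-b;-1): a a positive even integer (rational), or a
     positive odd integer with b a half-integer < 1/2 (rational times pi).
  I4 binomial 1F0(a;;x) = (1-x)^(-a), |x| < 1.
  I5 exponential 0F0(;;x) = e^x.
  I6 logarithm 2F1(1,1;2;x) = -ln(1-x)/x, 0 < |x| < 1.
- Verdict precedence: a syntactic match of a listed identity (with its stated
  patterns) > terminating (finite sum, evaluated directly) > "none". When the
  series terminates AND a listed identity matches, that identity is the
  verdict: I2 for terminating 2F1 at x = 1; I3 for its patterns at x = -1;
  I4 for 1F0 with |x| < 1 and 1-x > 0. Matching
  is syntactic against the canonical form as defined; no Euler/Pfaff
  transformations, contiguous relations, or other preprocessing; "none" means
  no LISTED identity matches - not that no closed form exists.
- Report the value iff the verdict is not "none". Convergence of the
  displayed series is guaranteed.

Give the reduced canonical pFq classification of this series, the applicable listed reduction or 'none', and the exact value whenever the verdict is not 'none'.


Key step: with t_0 = -8/5, the lower running product (C = -8/5, x = 9) is a rising factorial.
Ratio: r(k) = 9 * (k-9) (k-1/6) (k+4/3) / [(k-1/3) (k+5/6) (k+1)] ; factor over Q: parameters, x = 9, and C = -8/5.

x = 9 here; the reduced form reads 3F2, upper {-9, -1/6, 4/3}, lower {-1/3, 5/6}, C = -8/5. Verdict: terminating (-9 upstairs). 10 nonzero terms in all; added directly. Sum: 246791726952392055376/318467437475.


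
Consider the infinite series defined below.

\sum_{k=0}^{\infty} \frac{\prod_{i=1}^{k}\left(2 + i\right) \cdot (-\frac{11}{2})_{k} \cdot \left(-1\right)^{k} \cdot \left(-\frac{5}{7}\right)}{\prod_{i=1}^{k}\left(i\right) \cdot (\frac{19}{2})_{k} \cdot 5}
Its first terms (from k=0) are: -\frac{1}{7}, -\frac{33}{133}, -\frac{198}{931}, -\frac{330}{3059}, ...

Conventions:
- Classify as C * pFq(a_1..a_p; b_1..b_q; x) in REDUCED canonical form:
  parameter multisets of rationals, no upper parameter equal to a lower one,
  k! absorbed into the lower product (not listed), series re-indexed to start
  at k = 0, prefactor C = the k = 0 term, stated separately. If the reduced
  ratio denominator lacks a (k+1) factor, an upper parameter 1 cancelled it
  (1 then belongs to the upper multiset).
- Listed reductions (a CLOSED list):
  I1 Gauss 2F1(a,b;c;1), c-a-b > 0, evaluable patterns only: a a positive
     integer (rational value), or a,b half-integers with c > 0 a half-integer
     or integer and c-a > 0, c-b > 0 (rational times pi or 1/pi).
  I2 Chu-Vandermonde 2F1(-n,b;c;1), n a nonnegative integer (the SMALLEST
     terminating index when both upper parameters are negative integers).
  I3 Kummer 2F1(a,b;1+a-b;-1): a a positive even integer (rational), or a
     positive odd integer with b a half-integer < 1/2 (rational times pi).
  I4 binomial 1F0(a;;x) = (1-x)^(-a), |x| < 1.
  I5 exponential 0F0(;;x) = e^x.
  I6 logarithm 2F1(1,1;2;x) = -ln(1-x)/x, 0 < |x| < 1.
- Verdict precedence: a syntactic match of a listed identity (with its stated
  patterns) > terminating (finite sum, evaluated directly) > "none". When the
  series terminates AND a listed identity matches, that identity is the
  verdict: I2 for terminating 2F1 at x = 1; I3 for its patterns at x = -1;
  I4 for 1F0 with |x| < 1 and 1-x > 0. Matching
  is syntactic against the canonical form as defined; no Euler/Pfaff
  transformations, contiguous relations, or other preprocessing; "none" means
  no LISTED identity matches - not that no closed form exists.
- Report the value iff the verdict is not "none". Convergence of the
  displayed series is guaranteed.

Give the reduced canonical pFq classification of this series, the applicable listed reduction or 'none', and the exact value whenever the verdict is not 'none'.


With C = -\frac{1}{7}: the canonical form is 2F1(-\frac{11}{2}, 3; \frac{19}{2}; -1). Verdict (x = -1): Kummer's theorem (I3) applies (x = -1; c = \frac{19}{2} equals 1+a-b for upper {-\frac{11}{2}, 3}: listed pattern). Sum: \left(-\frac{109395}{458752}\right) \cdot \pi.

Key step: x = -1 and the running product (C = -1/7) telescopes to a rising factorial.
Term ratio: r(k) = -1 * (k-\frac{11}{2}) (k+3) / [(k+\frac{19}{2}) (k+1)] - rational in k, leading ratio -1; with t_0 = -\frac{1}{7}, classification follows.


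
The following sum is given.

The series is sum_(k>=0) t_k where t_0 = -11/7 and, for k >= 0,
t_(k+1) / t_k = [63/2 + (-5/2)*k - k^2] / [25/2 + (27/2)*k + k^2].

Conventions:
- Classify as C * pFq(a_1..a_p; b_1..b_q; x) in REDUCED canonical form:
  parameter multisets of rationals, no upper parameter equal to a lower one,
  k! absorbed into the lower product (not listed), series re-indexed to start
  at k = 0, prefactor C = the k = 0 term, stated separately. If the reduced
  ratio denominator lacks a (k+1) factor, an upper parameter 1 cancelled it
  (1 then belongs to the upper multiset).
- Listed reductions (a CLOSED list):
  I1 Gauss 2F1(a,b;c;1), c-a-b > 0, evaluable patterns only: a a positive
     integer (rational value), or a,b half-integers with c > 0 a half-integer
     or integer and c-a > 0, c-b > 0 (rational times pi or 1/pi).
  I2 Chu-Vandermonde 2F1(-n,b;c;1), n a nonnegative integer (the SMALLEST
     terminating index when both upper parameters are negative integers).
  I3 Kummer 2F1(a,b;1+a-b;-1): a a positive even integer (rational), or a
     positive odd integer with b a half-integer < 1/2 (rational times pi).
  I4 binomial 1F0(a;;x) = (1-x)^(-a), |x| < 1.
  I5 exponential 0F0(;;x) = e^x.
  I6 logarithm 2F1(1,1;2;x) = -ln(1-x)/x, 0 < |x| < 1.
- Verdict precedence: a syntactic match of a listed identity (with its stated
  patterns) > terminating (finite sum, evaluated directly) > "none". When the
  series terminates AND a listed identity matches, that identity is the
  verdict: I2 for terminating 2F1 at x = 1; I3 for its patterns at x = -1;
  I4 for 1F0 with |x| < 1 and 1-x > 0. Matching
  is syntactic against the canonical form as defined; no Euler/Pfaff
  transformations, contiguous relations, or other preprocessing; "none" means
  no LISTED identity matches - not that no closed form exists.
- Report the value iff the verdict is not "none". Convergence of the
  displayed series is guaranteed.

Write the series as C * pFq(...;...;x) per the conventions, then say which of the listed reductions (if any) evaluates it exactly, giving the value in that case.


Classification (C = -11/7): 2F1 with upper {-9/2, 7}, lower {25/2}, argument x = -1. Verdict: this is the Kummer evaluation I3 (x = -1; c = 25/2 equals 1+a-b for upper {-9/2, 7}: listed pattern). Sum: (-525861765/134217728) * pi.

First insight: with t_0 = -11/7, the expanded ratio factors over Q; C = -11/7, roots give parameters.
Term ratio: r(k) = (-1) * (k-9/2) (k+7) / [(k+25/2) (k+1)] - rational in k, leading ratio (-1); with t_0 = -11/7, classification follows.


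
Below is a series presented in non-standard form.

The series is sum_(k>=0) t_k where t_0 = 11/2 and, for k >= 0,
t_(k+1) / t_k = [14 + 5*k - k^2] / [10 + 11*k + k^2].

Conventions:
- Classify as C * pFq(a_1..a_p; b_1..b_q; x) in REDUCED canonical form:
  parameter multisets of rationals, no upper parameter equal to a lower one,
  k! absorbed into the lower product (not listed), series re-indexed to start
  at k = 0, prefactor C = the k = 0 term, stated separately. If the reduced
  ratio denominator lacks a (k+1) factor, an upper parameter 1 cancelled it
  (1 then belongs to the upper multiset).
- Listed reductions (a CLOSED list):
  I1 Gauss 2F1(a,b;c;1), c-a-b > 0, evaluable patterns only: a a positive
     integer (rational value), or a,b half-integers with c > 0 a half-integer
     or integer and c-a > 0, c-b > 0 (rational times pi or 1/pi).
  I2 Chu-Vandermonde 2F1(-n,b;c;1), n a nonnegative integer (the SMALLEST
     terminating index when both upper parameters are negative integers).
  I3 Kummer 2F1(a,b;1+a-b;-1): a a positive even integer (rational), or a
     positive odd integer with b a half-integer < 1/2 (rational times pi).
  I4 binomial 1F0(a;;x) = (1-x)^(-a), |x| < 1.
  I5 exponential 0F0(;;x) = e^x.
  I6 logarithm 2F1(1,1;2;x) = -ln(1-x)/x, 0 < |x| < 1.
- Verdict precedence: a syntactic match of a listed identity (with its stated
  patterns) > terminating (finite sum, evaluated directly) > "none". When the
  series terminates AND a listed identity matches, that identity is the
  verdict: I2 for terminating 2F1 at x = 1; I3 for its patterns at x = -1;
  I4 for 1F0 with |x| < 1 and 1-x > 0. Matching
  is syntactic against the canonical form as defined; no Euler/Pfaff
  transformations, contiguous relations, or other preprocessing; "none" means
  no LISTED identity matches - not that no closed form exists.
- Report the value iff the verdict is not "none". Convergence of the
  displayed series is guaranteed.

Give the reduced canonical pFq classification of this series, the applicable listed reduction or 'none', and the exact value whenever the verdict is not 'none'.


Key observation: x = (-1) and roots of the ratio polynomials (C = 11/2, x = -1) are the negated parameters.
Step ratio: r(k) = (-1) * (k-7) (k+2) / [(k+10) (k+1)] - rational in k, leading ratio (-1); with t_0 = 11/2, classification follows.

This is 11/2 * 2F1(-7, 2; 10; -1) in reduced canonical form. Verdict: this is Kummer's theorem (I3) (x = -1; c = 10 equals 1+a-b for upper {-7, 2}: listed pattern). Its exact value is 99/4.


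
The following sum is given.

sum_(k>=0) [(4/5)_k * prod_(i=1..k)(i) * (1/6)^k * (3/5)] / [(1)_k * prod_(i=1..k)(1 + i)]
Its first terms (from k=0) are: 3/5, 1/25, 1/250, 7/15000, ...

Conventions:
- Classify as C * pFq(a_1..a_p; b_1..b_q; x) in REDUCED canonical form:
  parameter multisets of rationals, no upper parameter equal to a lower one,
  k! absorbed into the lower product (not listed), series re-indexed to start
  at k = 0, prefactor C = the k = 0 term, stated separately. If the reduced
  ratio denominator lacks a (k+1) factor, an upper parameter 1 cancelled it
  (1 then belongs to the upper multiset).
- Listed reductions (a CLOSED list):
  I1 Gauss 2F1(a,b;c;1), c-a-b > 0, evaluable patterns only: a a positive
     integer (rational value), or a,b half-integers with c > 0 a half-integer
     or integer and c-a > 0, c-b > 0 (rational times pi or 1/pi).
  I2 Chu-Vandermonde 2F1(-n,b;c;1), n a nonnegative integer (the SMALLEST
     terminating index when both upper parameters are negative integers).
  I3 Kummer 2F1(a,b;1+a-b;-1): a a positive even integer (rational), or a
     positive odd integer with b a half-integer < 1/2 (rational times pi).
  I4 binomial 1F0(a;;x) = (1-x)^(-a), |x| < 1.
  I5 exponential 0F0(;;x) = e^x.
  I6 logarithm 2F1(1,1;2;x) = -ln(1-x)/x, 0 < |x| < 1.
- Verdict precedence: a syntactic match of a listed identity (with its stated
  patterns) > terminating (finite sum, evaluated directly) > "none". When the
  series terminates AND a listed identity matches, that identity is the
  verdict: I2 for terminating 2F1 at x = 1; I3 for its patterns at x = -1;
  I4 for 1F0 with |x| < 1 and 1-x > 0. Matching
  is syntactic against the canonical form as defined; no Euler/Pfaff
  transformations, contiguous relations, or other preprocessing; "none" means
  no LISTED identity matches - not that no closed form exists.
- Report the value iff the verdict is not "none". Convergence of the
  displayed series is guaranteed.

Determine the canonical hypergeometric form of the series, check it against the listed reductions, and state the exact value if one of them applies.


The tell: from the first term 3/5: (1)_k (C = 3/5, x = 1/6) is k! itself.
Step ratio: r(k) = (1/6) * (k+4/5) (k+1) / [(k+2) (k+1)] - rational; roots negated = parameters, x = (1/6), C = 3/5.

This is 3/5 * 2F1(4/5, 1; 2; 1/6) in reduced canonical form. Verdict: none (x = 1/6): each listed identity misses the multisets {4/5, 1} ; {2}.


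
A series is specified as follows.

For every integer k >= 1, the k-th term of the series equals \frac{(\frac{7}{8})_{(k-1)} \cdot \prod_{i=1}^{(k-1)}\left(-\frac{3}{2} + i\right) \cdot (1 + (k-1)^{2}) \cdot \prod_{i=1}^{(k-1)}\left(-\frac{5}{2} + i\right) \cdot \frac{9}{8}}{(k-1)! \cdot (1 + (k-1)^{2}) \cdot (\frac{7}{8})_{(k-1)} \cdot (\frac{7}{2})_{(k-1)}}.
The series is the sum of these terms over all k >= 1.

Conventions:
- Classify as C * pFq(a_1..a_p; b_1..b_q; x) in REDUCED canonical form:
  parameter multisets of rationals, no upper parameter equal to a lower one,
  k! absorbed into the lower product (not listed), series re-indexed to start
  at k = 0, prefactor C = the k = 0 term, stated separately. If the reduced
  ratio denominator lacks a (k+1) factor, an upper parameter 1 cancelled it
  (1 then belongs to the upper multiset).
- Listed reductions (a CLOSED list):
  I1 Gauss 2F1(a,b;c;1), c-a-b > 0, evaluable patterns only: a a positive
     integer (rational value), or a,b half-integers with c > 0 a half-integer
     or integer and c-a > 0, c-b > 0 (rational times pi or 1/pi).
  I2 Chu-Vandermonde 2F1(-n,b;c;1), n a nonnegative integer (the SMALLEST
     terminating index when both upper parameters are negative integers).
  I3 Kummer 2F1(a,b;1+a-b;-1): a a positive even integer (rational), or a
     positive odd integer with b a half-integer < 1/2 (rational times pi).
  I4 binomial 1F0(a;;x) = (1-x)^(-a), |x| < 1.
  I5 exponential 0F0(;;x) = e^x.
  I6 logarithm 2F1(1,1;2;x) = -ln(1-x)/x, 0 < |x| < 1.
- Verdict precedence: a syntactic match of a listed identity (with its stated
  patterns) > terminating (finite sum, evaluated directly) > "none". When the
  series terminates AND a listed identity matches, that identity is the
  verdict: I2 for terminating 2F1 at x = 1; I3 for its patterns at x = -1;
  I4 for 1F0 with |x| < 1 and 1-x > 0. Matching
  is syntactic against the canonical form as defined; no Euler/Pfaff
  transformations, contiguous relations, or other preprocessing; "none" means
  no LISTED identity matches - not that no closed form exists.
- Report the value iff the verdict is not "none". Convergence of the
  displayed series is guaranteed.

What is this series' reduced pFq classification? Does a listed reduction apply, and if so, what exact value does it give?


Structural cue: from the first term \frac{9}{8}: the running product (C = 9/8, x = 1) telescopes to a rising factorial.
Term ratio: r(k) = 1 * (k-\frac{3}{2}) (k-\frac{1}{2}) / [(k+\frac{7}{2}) (k+1)] ; factor over Q: parameters, x = 1, and C = \frac{9}{8}.

With C = \frac{9}{8}: the canonical form is 2F1(-\frac{3}{2}, -\frac{1}{2}; \frac{7}{2}; 1). Verdict at x = 1: Gauss (I1, half-integer pattern) matches (x = 1; upper {-\frac{3}{2}, -\frac{1}{2}} half-integers, c = \frac{7}{2} in the evaluable pattern). Value: \frac{14175}{32768} \cdot \pi.


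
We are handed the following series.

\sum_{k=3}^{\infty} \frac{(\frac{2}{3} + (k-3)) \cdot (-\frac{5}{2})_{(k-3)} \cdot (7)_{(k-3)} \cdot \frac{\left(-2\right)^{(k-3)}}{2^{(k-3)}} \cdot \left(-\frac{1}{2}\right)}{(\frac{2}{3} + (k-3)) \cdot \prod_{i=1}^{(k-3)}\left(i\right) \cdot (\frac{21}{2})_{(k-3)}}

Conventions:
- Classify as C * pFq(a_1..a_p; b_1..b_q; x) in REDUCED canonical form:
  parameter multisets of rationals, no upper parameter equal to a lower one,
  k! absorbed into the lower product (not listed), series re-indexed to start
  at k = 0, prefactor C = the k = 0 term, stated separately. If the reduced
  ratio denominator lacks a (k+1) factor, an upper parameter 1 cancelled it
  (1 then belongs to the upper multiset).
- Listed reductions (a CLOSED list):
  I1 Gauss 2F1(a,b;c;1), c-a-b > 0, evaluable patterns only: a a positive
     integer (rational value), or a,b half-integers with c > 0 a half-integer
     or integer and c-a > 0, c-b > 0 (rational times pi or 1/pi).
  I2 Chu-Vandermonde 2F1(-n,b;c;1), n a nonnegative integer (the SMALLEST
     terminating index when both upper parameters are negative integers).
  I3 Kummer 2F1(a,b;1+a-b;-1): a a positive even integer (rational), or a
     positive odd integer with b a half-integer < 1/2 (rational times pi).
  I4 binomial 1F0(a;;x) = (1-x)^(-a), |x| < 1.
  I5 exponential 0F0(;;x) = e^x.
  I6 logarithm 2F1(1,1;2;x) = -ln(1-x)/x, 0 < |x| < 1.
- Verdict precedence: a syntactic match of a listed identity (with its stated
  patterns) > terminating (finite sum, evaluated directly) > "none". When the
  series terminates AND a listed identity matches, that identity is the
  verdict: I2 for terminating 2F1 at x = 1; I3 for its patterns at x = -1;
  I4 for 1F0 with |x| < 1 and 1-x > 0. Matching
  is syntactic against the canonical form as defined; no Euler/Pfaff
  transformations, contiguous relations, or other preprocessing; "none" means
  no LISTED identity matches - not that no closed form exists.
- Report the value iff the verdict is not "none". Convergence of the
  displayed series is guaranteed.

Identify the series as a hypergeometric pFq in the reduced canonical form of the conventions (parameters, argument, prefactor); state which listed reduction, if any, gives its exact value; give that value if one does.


First insight: x = -1 and k + 2/3 divides numerator and denominator alike; C = -1/2 after cancelling.
Ratio: r(k) = -1 * (k-\frac{5}{2}) (k+7) / [(k+\frac{21}{2}) (k+1)] - rational in k, leading ratio -1; with t_0 = -\frac{1}{2}, classification follows.

The series (x = -1) is 2F1: upper {-\frac{5}{2}, 7}, lower {\frac{21}{2}}, prefactor -\frac{1}{2}. Verdict at x = -1: the Kummer evaluation I3 matches (x = -1; c = \frac{21}{2} equals 1+a-b for upper {-\frac{5}{2}, 7}: listed pattern). Exact value: \left(-\frac{4849845}{8388608}\right) \cdot \pi.


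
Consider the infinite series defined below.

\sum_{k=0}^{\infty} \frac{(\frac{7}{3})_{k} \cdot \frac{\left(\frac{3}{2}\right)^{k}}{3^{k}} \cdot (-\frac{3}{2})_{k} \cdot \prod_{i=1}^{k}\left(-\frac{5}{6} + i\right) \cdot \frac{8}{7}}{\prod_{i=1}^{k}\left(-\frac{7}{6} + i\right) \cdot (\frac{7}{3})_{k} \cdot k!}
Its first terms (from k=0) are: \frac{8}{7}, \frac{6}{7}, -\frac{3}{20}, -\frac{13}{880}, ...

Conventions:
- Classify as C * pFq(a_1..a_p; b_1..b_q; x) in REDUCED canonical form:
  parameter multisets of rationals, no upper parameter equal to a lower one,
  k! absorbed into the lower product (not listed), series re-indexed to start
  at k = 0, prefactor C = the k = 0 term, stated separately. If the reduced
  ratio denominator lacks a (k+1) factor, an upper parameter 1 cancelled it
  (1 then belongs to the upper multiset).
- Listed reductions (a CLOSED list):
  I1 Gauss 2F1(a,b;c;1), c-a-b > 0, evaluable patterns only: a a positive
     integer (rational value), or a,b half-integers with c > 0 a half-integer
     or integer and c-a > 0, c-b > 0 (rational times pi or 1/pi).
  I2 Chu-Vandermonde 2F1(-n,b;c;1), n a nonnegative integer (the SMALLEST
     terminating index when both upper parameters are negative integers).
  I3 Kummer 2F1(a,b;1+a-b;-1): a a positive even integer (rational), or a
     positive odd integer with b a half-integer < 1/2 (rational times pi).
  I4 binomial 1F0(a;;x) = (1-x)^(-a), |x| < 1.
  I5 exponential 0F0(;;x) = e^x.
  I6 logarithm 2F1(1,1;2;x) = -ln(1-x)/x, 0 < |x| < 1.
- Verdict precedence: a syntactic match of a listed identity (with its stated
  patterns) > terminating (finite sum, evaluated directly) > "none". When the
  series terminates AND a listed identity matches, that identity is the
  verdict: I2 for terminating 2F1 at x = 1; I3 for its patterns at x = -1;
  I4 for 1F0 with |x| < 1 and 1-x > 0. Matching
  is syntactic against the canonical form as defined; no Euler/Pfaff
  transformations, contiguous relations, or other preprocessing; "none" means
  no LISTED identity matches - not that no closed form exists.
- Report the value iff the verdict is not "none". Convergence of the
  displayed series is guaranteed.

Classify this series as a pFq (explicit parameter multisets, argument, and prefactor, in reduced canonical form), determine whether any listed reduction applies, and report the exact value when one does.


First insight: x = \frac{1}{2} and the parameter 7/3 appears in both the upper and lower lists and cancels.
Ratio: r(k) = \frac{1}{2} * (k-\frac{3}{2}) (k+\frac{1}{6}) / [(k-\frac{1}{6}) (k+1)] - poly over poly, x = \frac{1}{2} from leading terms; C = \frac{8}{7} at k = 0.

The series (x = \frac{1}{2}) is 2F1: upper {-\frac{3}{2}, \frac{1}{6}}, lower {-\frac{1}{6}}, prefactor \frac{8}{7}. Verdict: none. A 2F1 with upper {-\frac{3}{2}, \frac{1}{6}} fits none of I1-I6 at x = \frac{1}{2}; the sum runs forever.


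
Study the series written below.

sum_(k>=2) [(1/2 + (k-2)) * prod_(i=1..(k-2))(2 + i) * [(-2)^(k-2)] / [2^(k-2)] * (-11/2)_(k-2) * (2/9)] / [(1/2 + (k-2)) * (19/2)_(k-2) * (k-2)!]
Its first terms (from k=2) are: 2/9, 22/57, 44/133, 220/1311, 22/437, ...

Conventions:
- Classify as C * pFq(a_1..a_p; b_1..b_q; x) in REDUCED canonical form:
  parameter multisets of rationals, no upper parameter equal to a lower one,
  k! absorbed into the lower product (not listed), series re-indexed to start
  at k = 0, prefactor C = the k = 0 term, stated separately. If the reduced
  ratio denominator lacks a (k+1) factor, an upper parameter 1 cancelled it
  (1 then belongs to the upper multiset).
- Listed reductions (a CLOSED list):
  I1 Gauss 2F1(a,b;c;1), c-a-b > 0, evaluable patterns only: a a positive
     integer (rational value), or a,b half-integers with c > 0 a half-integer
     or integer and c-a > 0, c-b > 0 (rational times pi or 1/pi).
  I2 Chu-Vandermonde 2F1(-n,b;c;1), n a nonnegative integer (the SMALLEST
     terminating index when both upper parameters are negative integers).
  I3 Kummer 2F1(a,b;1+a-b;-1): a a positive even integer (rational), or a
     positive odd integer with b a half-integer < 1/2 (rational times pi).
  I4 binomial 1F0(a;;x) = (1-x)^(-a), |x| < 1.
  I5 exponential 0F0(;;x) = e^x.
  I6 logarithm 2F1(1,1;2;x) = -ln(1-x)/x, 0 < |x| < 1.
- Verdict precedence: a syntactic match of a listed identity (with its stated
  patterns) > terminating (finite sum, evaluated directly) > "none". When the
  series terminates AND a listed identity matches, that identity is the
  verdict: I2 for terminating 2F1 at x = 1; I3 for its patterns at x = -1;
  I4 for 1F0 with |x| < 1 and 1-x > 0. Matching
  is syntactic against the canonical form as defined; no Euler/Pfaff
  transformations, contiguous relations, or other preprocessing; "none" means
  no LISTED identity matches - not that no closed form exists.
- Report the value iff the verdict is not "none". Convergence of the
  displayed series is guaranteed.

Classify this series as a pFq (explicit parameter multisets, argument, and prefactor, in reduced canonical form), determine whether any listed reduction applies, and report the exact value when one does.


With C = 2/9: the canonical form is 2F1(-11/2, 3; 19/2; -1). Verdict: Kummer's theorem (I3) fires (x = -1; c = 19/2 equals 1+a-b for upper {-11/2, 3}: listed pattern). Its exact value is (12155/32768) * pi.

Key observation: from the first term 2/9: the two k-th powers (prefactor 2/9) combine into one argument.
Adjacent-term ratio: r(k) = (-1) * (k-11/2) (k+3) / [(k+19/2) (k+1)] - rational in k. x = (-1); t_0 = 2/9; negate the roots.


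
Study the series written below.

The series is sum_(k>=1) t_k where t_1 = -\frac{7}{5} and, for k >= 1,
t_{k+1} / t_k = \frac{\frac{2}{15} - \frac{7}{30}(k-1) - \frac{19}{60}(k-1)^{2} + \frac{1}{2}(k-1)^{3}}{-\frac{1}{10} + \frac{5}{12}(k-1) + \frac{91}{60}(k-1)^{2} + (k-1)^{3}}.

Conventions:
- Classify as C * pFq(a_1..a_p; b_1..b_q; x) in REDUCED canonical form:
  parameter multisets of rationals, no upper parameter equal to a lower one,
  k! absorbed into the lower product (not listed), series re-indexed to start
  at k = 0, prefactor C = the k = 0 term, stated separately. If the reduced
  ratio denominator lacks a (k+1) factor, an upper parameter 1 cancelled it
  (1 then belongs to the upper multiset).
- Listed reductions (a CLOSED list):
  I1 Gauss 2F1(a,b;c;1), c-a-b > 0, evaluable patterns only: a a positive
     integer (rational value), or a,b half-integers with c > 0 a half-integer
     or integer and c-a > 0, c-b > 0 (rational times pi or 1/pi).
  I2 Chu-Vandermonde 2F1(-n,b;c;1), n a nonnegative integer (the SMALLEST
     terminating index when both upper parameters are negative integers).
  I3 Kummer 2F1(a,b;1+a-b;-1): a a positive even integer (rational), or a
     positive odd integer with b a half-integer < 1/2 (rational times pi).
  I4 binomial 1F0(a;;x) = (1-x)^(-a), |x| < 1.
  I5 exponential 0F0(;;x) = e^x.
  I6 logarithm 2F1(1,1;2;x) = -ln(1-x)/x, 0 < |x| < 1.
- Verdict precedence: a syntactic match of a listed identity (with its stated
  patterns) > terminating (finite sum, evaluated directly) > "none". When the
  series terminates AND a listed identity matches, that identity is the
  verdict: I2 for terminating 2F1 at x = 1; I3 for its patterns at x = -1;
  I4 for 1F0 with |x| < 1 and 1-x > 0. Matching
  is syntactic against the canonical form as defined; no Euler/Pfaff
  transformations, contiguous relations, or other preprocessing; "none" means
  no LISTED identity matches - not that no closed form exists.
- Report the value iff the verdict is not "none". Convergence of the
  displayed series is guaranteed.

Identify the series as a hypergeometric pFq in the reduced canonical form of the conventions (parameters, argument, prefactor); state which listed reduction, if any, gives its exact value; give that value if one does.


The tell: with t_0 = -\frac{7}{5}, the ratio is unreduced: k + 2/3 divides both sides (prefactor -7/5).
Term ratio: r(k) = \frac{1}{2} * (k-\frac{4}{5}) (k-\frac{1}{2}) / [(k-\frac{3}{20}) (k+1)] ; factor over Q: parameters, x = \frac{1}{2}, and C = -\frac{7}{5}.

This is -\frac{7}{5} * 2F1(-\frac{4}{5}, -\frac{1}{2}; -\frac{3}{20}; \frac{1}{2}) in reduced canonical form. Verdict: none (x = \frac{1}{2}): each listed identity misses the multisets {-\frac{4}{5}, -\frac{1}{2}} ; {-\frac{3}{20}}.


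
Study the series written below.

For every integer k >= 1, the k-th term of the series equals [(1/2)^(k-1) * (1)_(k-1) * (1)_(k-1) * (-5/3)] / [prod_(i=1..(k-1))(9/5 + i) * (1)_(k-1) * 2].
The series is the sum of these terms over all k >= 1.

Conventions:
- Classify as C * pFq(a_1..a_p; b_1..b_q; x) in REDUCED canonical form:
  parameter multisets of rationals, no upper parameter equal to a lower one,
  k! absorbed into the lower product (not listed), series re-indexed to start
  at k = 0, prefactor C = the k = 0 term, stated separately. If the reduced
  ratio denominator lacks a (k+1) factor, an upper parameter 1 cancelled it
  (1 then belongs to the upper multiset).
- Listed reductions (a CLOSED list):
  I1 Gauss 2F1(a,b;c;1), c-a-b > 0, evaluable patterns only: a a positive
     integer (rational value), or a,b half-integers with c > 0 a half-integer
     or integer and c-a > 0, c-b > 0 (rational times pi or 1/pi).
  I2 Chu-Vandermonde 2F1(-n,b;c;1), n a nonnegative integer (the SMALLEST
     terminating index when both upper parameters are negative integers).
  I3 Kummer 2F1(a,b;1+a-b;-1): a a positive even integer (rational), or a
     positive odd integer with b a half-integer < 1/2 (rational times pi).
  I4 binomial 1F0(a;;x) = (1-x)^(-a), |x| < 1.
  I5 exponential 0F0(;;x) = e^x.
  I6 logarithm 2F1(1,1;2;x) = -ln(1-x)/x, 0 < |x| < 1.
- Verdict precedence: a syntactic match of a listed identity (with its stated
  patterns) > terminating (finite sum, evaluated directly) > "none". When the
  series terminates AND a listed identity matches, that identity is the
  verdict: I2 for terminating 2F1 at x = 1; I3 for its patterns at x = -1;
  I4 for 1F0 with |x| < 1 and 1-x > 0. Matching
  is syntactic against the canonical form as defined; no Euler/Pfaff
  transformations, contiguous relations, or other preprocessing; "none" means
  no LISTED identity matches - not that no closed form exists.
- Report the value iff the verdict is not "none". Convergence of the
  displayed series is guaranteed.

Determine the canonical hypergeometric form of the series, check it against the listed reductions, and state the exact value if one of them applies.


This is -5/6 * 2F1(1, 1; 14/5; 1/2) in reduced canonical form. Verdict: none. No listed pattern accepts 2F1(1, 1; 14/5; 1/2).

Key step: with t_0 = -5/6, (1)_k (C = -5/6, x = 1/2) is k! itself.
Term ratio: r(k) = (1/2) * (k+1) (k+1) / [(k+14/5) (k+1)] ; factor over Q: parameters, x = (1/2), and C = -5/6.


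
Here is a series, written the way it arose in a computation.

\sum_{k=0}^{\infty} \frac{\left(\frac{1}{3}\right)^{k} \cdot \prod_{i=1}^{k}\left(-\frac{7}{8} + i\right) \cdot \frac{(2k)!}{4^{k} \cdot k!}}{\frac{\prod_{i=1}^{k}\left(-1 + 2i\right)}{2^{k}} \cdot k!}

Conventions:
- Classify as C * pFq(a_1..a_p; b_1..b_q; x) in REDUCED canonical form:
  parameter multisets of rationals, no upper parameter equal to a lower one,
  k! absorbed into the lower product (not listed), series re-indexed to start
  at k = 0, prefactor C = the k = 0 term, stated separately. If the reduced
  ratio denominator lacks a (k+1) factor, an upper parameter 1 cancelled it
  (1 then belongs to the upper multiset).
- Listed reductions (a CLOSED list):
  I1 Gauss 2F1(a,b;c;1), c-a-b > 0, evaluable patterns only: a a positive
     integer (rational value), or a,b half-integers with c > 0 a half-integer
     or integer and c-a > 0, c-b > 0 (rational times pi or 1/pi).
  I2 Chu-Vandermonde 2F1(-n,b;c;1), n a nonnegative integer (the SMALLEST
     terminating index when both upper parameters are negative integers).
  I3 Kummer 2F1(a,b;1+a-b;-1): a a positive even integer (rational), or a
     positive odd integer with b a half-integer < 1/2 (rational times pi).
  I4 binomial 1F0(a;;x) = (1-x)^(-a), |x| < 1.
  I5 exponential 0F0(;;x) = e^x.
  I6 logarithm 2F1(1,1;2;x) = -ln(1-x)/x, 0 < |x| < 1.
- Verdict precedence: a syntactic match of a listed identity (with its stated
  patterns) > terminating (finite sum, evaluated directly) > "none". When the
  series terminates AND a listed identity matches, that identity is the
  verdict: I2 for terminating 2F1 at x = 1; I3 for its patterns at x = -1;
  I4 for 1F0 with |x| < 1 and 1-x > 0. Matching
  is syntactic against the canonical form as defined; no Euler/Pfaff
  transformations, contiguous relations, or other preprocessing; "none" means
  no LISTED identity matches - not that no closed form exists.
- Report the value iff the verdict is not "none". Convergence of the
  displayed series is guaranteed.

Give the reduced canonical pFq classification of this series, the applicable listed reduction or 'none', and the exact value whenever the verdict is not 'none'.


The tell: t_0 being 1, the lower odd product (C = 1) is 2^k (1/2)_k.
Term ratio: r(k) = \frac{1}{3} * (k+\frac{1}{8}) / [(k+1)] ; factor over Q: parameters, x = \frac{1}{3}, and C = 1.

Canonical form: C = 1 times 1F0 with upper {\frac{1}{8}}, lower {-}, x = \frac{1}{3}. Verdict: this is the I4 binomial reduction (the 1F0 binomial series: exponent -1/8, x = \frac{1}{3}). Its exact value is \left(\frac{2}{3}\right)^{-\frac{1}{8}}.


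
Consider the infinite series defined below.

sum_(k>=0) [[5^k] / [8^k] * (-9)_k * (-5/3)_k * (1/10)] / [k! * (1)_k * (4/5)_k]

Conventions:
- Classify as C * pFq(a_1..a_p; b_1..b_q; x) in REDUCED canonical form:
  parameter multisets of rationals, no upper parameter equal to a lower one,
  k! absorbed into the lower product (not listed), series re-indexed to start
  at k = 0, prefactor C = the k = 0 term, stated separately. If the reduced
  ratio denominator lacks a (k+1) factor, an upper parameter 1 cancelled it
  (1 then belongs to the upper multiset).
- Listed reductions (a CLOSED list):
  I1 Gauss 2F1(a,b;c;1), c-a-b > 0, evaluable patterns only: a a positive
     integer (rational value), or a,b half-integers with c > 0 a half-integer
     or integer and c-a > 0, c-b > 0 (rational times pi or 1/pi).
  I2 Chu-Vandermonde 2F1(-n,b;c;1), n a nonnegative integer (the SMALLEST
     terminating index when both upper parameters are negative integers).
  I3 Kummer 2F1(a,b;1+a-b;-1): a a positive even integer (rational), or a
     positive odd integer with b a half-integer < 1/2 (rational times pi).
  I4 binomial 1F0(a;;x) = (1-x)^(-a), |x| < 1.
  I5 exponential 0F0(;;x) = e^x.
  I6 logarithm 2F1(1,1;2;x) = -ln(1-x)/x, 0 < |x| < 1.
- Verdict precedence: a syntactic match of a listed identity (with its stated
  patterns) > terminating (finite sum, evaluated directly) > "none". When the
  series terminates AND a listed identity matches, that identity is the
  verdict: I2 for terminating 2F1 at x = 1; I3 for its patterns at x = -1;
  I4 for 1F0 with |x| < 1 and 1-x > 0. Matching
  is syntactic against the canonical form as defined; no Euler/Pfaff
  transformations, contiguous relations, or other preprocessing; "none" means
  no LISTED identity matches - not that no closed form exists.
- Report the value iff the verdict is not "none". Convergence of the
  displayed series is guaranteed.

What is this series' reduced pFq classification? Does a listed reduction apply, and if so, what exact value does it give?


The series (x = 5/8) is 2F2: upper {-9, -5/3}, lower {4/5, 1}, prefactor 1/10. Verdict: terminating - upper parameter -9 makes this a finite sum (last index 9), evaluated exactly. Sum: 8163016437913051330402783/4571980652104288126894080.

Key observation: t_0 being 1/10, the two geometric factors (C = 1/10) combine into one argument.
Consecutive-term ratio: r(k) = (5/8) * (k-9) (k-5/3) / [(k+4/5) (k+1) (k+1)] - poly over poly, x = (5/8) from leading terms; C = 1/10 at k = 0.


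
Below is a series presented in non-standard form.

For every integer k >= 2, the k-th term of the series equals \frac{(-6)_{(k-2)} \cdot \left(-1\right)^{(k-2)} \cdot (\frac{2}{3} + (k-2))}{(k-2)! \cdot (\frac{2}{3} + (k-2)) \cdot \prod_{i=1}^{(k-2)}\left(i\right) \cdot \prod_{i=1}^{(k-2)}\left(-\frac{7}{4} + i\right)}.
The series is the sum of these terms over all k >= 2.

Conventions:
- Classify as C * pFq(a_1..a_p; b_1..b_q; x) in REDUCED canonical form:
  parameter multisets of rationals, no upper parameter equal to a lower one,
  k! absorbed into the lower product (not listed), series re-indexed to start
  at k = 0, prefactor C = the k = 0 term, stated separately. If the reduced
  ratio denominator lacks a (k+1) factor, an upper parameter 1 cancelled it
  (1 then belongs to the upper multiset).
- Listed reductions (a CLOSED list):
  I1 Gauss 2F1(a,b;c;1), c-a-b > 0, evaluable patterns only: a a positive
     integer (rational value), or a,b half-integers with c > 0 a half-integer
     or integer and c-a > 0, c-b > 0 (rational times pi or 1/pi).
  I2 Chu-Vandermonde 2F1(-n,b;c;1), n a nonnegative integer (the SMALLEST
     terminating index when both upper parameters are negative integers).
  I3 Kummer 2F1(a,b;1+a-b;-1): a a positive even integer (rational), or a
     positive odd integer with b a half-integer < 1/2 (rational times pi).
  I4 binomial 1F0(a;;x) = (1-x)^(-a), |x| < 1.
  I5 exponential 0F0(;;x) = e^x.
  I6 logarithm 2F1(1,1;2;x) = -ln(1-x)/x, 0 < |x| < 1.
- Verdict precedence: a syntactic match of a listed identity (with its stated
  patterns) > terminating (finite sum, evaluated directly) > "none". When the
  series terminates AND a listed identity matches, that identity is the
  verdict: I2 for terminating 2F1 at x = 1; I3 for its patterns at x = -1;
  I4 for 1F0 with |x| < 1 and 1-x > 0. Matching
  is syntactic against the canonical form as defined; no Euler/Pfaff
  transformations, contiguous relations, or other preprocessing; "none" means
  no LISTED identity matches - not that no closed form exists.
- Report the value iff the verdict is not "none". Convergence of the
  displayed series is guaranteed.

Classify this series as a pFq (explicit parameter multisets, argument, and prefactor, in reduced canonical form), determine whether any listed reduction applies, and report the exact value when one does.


At argument -1: a 1F2 with upper {-6}, lower {-\frac{3}{4}, 1}, scaled by C = 1. Verdict: terminating (-6 upstairs). 7 nonzero terms in all; added directly. Exact value: -\frac{83826049}{1342575}.

The tell: t_0 being 1, k + 2/3 divides numerator and denominator alike; prefactor 1 after cancelling.
Ratio: r(k) = -1 * (k-6) / [(k-\frac{3}{4}) (k+1) (k+1)] - poly over poly, x = -1 from leading terms; C = 1 at k = 0.


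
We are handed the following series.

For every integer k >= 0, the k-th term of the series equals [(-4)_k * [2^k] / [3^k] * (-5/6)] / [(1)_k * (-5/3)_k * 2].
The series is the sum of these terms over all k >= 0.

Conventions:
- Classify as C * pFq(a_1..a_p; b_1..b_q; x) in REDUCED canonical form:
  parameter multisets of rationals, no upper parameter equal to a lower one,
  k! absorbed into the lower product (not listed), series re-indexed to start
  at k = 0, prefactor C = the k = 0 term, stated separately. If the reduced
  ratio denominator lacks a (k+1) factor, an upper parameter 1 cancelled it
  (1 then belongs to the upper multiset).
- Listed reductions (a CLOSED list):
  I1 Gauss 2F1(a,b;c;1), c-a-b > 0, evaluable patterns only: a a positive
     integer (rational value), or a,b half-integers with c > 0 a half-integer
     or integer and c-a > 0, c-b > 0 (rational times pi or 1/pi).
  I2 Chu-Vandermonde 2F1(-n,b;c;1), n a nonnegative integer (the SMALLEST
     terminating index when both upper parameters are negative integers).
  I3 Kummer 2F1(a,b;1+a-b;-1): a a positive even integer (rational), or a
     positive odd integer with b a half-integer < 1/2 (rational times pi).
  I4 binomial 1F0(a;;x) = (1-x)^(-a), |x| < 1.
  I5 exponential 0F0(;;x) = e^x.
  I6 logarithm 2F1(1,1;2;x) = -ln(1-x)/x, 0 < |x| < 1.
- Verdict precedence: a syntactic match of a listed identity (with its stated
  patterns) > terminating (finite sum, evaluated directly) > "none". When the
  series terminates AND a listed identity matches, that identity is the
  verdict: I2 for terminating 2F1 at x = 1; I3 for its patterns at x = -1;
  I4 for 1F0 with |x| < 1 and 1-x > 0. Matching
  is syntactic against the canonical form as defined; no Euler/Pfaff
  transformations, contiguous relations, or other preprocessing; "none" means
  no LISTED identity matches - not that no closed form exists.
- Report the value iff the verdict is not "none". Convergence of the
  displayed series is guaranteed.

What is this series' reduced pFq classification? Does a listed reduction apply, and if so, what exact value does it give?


x = 2/3 here; the reduced form reads 1F1, upper {-4}, lower {-5/3}, C = -5/12. Verdict: terminating - upper -4 stops the sum at k = 4; the 5 terms are added exactly. Hence: -11/12.

Key observation: x = (2/3) and the two geometric factors (prefactor -5/12) combine into one argument.
Ratio: r(k) = (2/3) * (k-4) / [(k-5/3) (k+1)] - rational; roots negated = parameters, x = (2/3), C = -5/12.


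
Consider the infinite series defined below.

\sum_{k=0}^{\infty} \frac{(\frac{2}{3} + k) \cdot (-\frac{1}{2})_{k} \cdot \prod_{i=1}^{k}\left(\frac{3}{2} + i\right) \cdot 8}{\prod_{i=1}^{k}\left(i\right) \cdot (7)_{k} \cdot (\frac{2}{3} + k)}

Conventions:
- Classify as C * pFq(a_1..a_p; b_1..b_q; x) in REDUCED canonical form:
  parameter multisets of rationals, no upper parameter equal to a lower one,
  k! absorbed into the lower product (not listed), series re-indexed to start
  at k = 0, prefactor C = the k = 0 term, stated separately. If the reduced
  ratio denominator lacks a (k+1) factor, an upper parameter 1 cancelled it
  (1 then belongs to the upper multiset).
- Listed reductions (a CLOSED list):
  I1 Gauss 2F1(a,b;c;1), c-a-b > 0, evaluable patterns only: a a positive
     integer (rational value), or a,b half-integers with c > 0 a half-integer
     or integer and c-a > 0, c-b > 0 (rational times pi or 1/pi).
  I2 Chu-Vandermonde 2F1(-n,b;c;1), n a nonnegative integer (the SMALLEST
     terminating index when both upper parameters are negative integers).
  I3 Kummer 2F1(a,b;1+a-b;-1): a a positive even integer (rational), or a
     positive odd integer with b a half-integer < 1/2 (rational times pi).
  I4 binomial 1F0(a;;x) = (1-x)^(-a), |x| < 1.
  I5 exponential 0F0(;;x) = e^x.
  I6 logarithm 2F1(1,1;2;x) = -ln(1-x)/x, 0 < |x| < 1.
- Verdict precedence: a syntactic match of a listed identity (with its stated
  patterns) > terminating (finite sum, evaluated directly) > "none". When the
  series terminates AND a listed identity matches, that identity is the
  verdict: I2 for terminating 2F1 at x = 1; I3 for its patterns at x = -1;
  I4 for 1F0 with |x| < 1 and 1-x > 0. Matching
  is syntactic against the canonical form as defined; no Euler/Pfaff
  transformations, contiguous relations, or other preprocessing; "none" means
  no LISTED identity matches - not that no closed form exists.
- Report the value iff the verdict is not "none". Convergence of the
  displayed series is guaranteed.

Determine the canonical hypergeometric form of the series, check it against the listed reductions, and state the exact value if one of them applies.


At argument 1: a 2F1 with upper {-\frac{1}{2}, \frac{5}{2}}, lower {7}, scaled by C = 8. Verdict: the half-integer Gauss pattern (I1) matches (x = 1; upper {-\frac{1}{2}, \frac{5}{2}} half-integers, c = 7 in the evaluable pattern). Its exact value is \frac{2097152}{105105} / \pi.

The tell: t_0 being 8, k + 2/3 divides numerator and denominator alike; prefactor 8 after cancelling.
Term ratio: r(k) = 1 * (k-\frac{1}{2}) (k+\frac{5}{2}) / [(k+7) (k+1)] ; factor over Q: parameters, x = 1, and C = 8.
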